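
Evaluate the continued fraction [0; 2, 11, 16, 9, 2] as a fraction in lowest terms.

3385/7076

Using pₖ = aₖpₖ₋₁ + pₖ₋₂ and qₖ = aₖqₖ₋₁ + qₖ₋₂:
  k=0: a=0, p=0, q=1
  k=1: a=2, p=1, q=2
  k=2: a=11, p=11, q=23
  k=3: a=16, p=177, q=370
  k=4: a=9, p=1604, q=3353
  k=5: a=2, p=3385, q=7076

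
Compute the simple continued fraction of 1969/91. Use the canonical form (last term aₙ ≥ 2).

1969 = 21·91 + 58
91 = 1·58 + 33
58 = 1·33 + 25
33 = 1·25 + 8
25 = 3·8 + 1
8 = 8·1 + 0  (stop)
So 1969/91 = [21; 1, 1, 1, 3, 8].

[21; 1, 1, 1, 3, 8]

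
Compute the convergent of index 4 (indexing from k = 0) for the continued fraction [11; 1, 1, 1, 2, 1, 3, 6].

Using pₖ = aₖpₖ₋₁ + pₖ₋₂, qₖ = aₖqₖ₋₁ + qₖ₋₂ (with p₋₁=1, p₋₂=0, q₋₁=0, q₋₂=1):
  k=0: a=11, p=11, q=1
  k=1: a=1, p=12, q=1
  k=2: a=1, p=23, q=2
  k=3: a=1, p=35, q=3
  k=4: a=2, p=93, q=8

93/8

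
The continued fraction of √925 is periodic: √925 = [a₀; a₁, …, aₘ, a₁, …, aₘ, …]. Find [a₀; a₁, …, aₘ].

[30; 2, 2, 2, 2, 60]

a₀ = ⌊√925⌋ = 30.
With m₀=0, d₀=1 and mₖ₊₁ = dₖaₖ − mₖ, dₖ₊₁ = (n − mₖ₊₁²)/dₖ, aₖ₊₁ = ⌊(a₀+mₖ₊₁)/dₖ₊₁⌋:
  k=1: m=30, d=25, a=2
  k=2: m=20, d=21, a=2
  k=3: m=22, d=21, a=2
  k=4: m=20, d=25, a=2
  k=5: m=30, d=1, a=60
d=1 and a=2a₀=60 at k=5, so the next step gives (m, d) = (30, 25) again — its k=1 value — and the period has length 5.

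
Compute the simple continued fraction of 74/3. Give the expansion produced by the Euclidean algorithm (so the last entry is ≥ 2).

74 = 24·3 + 2
3 = 1·2 + 1
2 = 2·1 + 0  (stop)
So 74/3 = [24; 1, 2].

[24; 1, 2]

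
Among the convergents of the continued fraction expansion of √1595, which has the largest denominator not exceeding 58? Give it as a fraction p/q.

√1595 = [39; 1, 14, 1, 78, …] (period length 4).
Convergents:
  p_0/q_0 = 39/1
  p_1/q_1 = 40/1
  p_2/q_2 = 599/15
  p_3/q_3 = 639/16
  p_4/q_4 = 50441/1263
q_3 = 16 ≤ 58 < 1263 = q_4, so the answer is 639/16.

639/16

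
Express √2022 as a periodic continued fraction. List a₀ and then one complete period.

[44; 1, 28, 1, 88]

a₀ = ⌊√2022⌋ = 44.
With m₀=0, d₀=1 and mₖ₊₁ = dₖaₖ − mₖ, dₖ₊₁ = (n − mₖ₊₁²)/dₖ, aₖ₊₁ = ⌊(a₀+mₖ₊₁)/dₖ₊₁⌋:
  k=1: m=44, d=86, a=1
  k=2: m=42, d=3, a=28
  k=3: m=42, d=86, a=1
  k=4: m=44, d=1, a=88
d=1 and a=2a₀=88 at k=4, so the next step gives (m, d) = (44, 86) again — its k=1 value — and the period has length 4.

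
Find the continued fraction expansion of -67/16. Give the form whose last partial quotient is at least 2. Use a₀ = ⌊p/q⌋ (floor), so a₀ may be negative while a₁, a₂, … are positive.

[-5; 1, 4, 3]

-67 = -5×16 + 13
16 = 1×13 + 3
13 = 4×3 + 1
3 = 3×1 + 0  (stop)
So -67/16 = [-5; 1, 4, 3].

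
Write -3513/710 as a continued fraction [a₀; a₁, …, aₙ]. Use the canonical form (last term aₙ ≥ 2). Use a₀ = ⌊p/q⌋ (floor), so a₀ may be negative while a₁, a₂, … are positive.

-3513 = -5*710 + 37
710 = 19*37 + 7
37 = 5*7 + 2
7 = 3*2 + 1
2 = 2*1 + 0  (stop)
So -3513/710 = [-5; 19, 5, 3, 2].

[-5; 19, 5, 3, 2]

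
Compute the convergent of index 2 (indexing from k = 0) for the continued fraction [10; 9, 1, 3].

101/10

Using pₖ = aₖpₖ₋₁ + pₖ₋₂, qₖ = aₖqₖ₋₁ + qₖ₋₂ (with p₋₁=1, p₋₂=0, q₋₁=0, q₋₂=1):
  k=0: a=10, p=10, q=1
  k=1: a=9, p=91, q=9
  k=2: a=1, p=101, q=10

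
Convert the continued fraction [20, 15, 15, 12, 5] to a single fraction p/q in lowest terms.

278140/13861

Using pₖ = aₖpₖ₋₁ + pₖ₋₂ and qₖ = aₖqₖ₋₁ + qₖ₋₂:
  k=0: a=20, p=20, q=1
  k=1: a=15, p=301, q=15
  k=2: a=15, p=4535, q=226
  k=3: a=12, p=54721, q=2727
  k=4: a=5, p=278140, q=13861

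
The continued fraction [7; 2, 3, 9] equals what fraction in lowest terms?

483/65

Using pₖ = aₖpₖ₋₁ + pₖ₋₂ and qₖ = aₖqₖ₋₁ + qₖ₋₂:
  k=0: a=7, p=7, q=1
  k=1: a=2, p=15, q=2
  k=2: a=3, p=52, q=7
  k=3: a=9, p=483, q=65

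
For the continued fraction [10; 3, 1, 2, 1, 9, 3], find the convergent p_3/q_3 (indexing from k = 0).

113/11

Using pₖ = aₖpₖ₋₁ + pₖ₋₂, qₖ = aₖqₖ₋₁ + qₖ₋₂ (with p₋₁=1, p₋₂=0, q₋₁=0, q₋₂=1):
  k=0: a=10, p=10, q=1
  k=1: a=3, p=31, q=3
  k=2: a=1, p=41, q=4
  k=3: a=2, p=113, q=11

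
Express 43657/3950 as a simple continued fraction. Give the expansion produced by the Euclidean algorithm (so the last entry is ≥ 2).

43657 = 11·3950 + 207
3950 = 19·207 + 17
207 = 12·17 + 3
17 = 5·3 + 2
3 = 1·2 + 1
2 = 2·1 + 0  (stop)
So 43657/3950 = [11; 19, 12, 5, 1, 2].

[11; 19, 12, 5, 1, 2]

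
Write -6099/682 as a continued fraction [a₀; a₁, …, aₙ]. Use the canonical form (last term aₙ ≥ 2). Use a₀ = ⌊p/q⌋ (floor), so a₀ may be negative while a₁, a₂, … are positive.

[-9; 17, 2, 19]

-6099 = -9×682 + 39
682 = 17×39 + 19
39 = 2×19 + 1
19 = 19×1 + 0  (stop)
So -6099/682 = [-9; 17, 2, 19].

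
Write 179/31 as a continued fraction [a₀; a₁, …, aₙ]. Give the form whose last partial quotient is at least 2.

[5; 1, 3, 2, 3]

179 = 5×31 + 24
31 = 1×24 + 7
24 = 3×7 + 3
7 = 2×3 + 1
3 = 3×1 + 0  (stop)
So 179/31 = [5; 1, 3, 2, 3].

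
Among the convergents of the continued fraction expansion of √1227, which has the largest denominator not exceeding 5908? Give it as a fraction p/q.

√1227 = [35; 35, 70, …] (period length 2).
Convergents:
  p_0/q_0 = 35/1
  p_1/q_1 = 1226/35
  p_2/q_2 = 85855/2451
  p_3/q_3 = 3006151/85820
q_2 = 2451 ≤ 5908 < 85820 = q_3, so the answer is 85855/2451.

85855/2451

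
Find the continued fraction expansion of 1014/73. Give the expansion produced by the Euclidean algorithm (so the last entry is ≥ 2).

1014 = 13×73 + 65
73 = 1×65 + 8
65 = 8×8 + 1
8 = 8×1 + 0  (stop)
So 1014/73 = [13; 1, 8, 8].

[13; 1, 8, 8]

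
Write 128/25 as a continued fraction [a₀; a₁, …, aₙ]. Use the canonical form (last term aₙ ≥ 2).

[5; 8, 3]

128 = 5·25 + 3
25 = 8·3 + 1
3 = 3·1 + 0  (stop)
So 128/25 = [5; 8, 3].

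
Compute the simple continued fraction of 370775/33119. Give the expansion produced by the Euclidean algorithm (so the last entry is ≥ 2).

[11; 5, 8, 5, 8, 9, 2]

370775 = 11×33119 + 6466
33119 = 5×6466 + 789
6466 = 8×789 + 154
789 = 5×154 + 19
154 = 8×19 + 2
19 = 9×2 + 1
2 = 2×1 + 0  (stop)
So 370775/33119 = [11; 5, 8, 5, 8, 9, 2].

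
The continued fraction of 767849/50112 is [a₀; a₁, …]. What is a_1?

3

767849 = 15·50112 + 16169   →  a_0 = 15
50112 = 3·16169 + 1605   →  a_1 = 3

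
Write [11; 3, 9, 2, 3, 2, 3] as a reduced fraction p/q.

18251/1612

Using pₖ = aₖpₖ₋₁ + pₖ₋₂ and qₖ = aₖqₖ₋₁ + qₖ₋₂:
  k=0: a=11, p=11, q=1
  k=1: a=3, p=34, q=3
  k=2: a=9, p=317, q=28
  k=3: a=2, p=668, q=59
  k=4: a=3, p=2321, q=205
  k=5: a=2, p=5310, q=469
  k=6: a=3, p=18251, q=1612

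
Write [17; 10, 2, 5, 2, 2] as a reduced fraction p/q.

Using pₖ = aₖpₖ₋₁ + pₖ₋₂ and qₖ = aₖqₖ₋₁ + qₖ₋₂:
  k=0: a=17, p=17, q=1
  k=1: a=10, p=171, q=10
  k=2: a=2, p=359, q=21
  k=3: a=5, p=1966, q=115
  k=4: a=2, p=4291, q=251
  k=5: a=2, p=10548, q=617

10548/617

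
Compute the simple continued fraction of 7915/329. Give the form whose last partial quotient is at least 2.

[24; 17, 3, 6]

7915 = 24*329 + 19
329 = 17*19 + 6
19 = 3*6 + 1
6 = 6*1 + 0  (stop)
So 7915/329 = [24; 17, 3, 6].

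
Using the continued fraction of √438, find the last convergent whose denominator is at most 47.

293/14

√438 = [20; 1, 12, 1, 40, …] (period length 4).
Convergents:
  p_0/q_0 = 20/1
  p_1/q_1 = 21/1
  p_2/q_2 = 272/13
  p_3/q_3 = 293/14
  p_4/q_4 = 11992/573
q_3 = 14 ≤ 47 < 573 = q_4, so the answer is 293/14.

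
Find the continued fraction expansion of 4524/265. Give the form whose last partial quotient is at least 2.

4524 = 17·265 + 19
265 = 13·19 + 18
19 = 1·18 + 1
18 = 18·1 + 0  (stop)
So 4524/265 = [17; 13, 1, 18].

[17; 13, 1, 18]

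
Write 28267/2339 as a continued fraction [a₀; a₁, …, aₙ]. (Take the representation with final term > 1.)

[12; 11, 1, 3, 16, 3]

28267 = 12*2339 + 199
2339 = 11*199 + 150
199 = 1*150 + 49
150 = 3*49 + 3
49 = 16*3 + 1
3 = 3*1 + 0  (stop)
So 28267/2339 = [12; 11, 1, 3, 16, 3].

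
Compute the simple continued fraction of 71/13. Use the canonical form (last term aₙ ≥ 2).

[5; 2, 6]

71 = 5*13 + 6
13 = 2*6 + 1
6 = 6*1 + 0  (stop)
So 71/13 = [5; 2, 6].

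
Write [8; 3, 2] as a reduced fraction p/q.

Using pₖ = aₖpₖ₋₁ + pₖ₋₂ and qₖ = aₖqₖ₋₁ + qₖ₋₂:
  k=0: a=8, p=8, q=1
  k=1: a=3, p=25, q=3
  k=2: a=2, p=58, q=7

58/7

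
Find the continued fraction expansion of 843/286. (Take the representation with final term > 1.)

843 = 2*286 + 271
286 = 1*271 + 15
271 = 18*15 + 1
15 = 15*1 + 0  (stop)
So 843/286 = [2; 1, 18, 15].

[2; 1, 18, 15]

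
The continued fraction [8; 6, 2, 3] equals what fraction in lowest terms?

Fold from the inside: start with 3/1.
  2 + 1/3 = 7/3
  6 + 3/7 = 45/7
  8 + 7/45 = 367/45

367/45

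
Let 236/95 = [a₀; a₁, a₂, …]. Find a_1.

236 = 2·95 + 46   →  a_0 = 2
95 = 2·46 + 3   →  a_1 = 2

2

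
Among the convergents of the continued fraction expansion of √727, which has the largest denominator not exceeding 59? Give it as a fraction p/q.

728/27

√727 = [26; 1, 25, 1, 52, …] (period length 4).
Convergents:
  p_0/q_0 = 26/1
  p_1/q_1 = 27/1
  p_2/q_2 = 701/26
  p_3/q_3 = 728/27
  p_4/q_4 = 38557/1430
q_3 = 27 ≤ 59 < 1430 = q_4, so the answer is 728/27.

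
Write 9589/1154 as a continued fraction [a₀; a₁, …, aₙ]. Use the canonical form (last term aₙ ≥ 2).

[8; 3, 4, 3, 3, 8]

9589 = 8×1154 + 357
1154 = 3×357 + 83
357 = 4×83 + 25
83 = 3×25 + 8
25 = 3×8 + 1
8 = 8×1 + 0  (stop)
So 9589/1154 = [8; 3, 4, 3, 3, 8].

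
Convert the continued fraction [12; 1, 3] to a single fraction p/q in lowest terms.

51/4

Fold from the inside: start with 3/1.
  1 + 1/3 = 4/3
  12 + 3/4 = 51/4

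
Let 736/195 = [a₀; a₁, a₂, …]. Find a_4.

736 = 3·195 + 151   →  a_0 = 3
195 = 1·151 + 44   →  a_1 = 1
151 = 3·44 + 19   →  a_2 = 3
44 = 2·19 + 6   →  a_3 = 2
19 = 3·6 + 1   →  a_4 = 3

3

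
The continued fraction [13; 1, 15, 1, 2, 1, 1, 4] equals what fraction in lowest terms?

Using pₖ = aₖpₖ₋₁ + pₖ₋₂ and qₖ = aₖqₖ₋₁ + qₖ₋₂:
  k=0: a=13, p=13, q=1
  k=1: a=1, p=14, q=1
  k=2: a=15, p=223, q=16
  k=3: a=1, p=237, q=17
  k=4: a=2, p=697, q=50
  k=5: a=1, p=934, q=67
  k=6: a=1, p=1631, q=117
  k=7: a=4, p=7458, q=535

7458/535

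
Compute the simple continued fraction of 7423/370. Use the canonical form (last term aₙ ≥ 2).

7423 = 20·370 + 23
370 = 16·23 + 2
23 = 11·2 + 1
2 = 2·1 + 0  (stop)
So 7423/370 = [20; 16, 11, 2].

[20; 16, 11, 2]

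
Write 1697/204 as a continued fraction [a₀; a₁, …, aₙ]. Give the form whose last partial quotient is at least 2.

[8; 3, 7, 4, 2]

1697 = 8×204 + 65
204 = 3×65 + 9
65 = 7×9 + 2
9 = 4×2 + 1
2 = 2×1 + 0  (stop)
So 1697/204 = [8; 3, 7, 4, 2].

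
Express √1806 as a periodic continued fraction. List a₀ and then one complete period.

a₀ = ⌊√1806⌋ = 42.
With m₀=0, d₀=1 and mₖ₊₁ = dₖaₖ − mₖ, dₖ₊₁ = (n − mₖ₊₁²)/dₖ, aₖ₊₁ = ⌊(a₀+mₖ₊₁)/dₖ₊₁⌋:
  k=1: m=42, d=42, a=2
  k=2: m=42, d=1, a=84
d=1 and a=2a₀=84 at k=2, so the next step gives (m, d) = (42, 42) again — its k=1 value — and the period has length 2.

[42; 2, 84]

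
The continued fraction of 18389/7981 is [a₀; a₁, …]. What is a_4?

7

18389 = 2·7981 + 2427   →  a_0 = 2
7981 = 3·2427 + 700   →  a_1 = 3
2427 = 3·700 + 327   →  a_2 = 3
700 = 2·327 + 46   →  a_3 = 2
327 = 7·46 + 5   →  a_4 = 7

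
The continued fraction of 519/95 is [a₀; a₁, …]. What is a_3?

519 = 5·95 + 44   →  a_0 = 5
95 = 2·44 + 7   →  a_1 = 2
44 = 6·7 + 2   →  a_2 = 6
7 = 3·2 + 1   →  a_3 = 3

3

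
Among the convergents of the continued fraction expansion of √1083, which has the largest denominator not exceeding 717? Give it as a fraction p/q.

23497/714

√1083 = [32; 1, 9, 1, 64, …] (period length 4).
Convergents:
  p_0/q_0 = 32/1
  p_1/q_1 = 33/1
  p_2/q_2 = 329/10
  p_3/q_3 = 362/11
  p_4/q_4 = 23497/714
  p_5/q_5 = 23859/725
q_4 = 714 ≤ 717 < 725 = q_5, so the answer is 23497/714.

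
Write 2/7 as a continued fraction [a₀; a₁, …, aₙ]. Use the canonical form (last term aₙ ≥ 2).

2 = 0*7 + 2
7 = 3*2 + 1
2 = 2*1 + 0  (stop)
So 2/7 = [0; 3, 2].

[0; 3, 2]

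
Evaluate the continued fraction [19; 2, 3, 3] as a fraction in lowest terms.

447/23

Fold from the inside: start with 3/1.
  3 + 1/3 = 10/3
  2 + 3/10 = 23/10
  19 + 10/23 = 447/23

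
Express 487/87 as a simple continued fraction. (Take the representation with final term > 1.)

[5; 1, 1, 2, 17]

487 = 5*87 + 52
87 = 1*52 + 35
52 = 1*35 + 17
35 = 2*17 + 1
17 = 17*1 + 0  (stop)
So 487/87 = [5; 1, 1, 2, 17].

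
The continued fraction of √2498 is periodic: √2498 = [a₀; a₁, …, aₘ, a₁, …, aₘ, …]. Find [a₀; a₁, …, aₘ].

a₀ = ⌊√2498⌋ = 49.
With m₀=0, d₀=1 and mₖ₊₁ = dₖaₖ − mₖ, dₖ₊₁ = (n − mₖ₊₁²)/dₖ, aₖ₊₁ = ⌊(a₀+mₖ₊₁)/dₖ₊₁⌋:
  k=1: m=49, d=97, a=1
  k=2: m=48, d=2, a=48
  k=3: m=48, d=97, a=1
  k=4: m=49, d=1, a=98
d=1 and a=2a₀=98 at k=4, so the next step gives (m, d) = (49, 97) again — its k=1 value — and the period has length 4.

[49; 1, 48, 1, 98]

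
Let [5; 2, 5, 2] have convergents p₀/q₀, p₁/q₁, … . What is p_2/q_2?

60/11

Using pₖ = aₖpₖ₋₁ + pₖ₋₂, qₖ = aₖqₖ₋₁ + qₖ₋₂ (with p₋₁=1, p₋₂=0, q₋₁=0, q₋₂=1):
  k=0: a=5, p=5, q=1
  k=1: a=2, p=11, q=2
  k=2: a=5, p=60, q=11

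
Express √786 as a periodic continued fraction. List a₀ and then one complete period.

a₀ = ⌊√786⌋ = 28.
With m₀=0, d₀=1 and mₖ₊₁ = dₖaₖ − mₖ, dₖ₊₁ = (n − mₖ₊₁²)/dₖ, aₖ₊₁ = ⌊(a₀+mₖ₊₁)/dₖ₊₁⌋:
  k=1: m=28, d=2, a=28
  k=2: m=28, d=1, a=56
d=1 and a=2a₀=56 at k=2, so the next step gives (m, d) = (28, 2) again — its k=1 value — and the period has length 2.

[28; 28, 56]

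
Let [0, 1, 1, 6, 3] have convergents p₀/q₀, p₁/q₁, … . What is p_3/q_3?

Using pₖ = aₖpₖ₋₁ + pₖ₋₂, qₖ = aₖqₖ₋₁ + qₖ₋₂ (with p₋₁=1, p₋₂=0, q₋₁=0, q₋₂=1):
  k=0: a=0, p=0, q=1
  k=1: a=1, p=1, q=1
  k=2: a=1, p=1, q=2
  k=3: a=6, p=7, q=13

7/13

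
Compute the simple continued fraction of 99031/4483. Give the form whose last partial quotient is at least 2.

[22; 11, 14, 2, 6, 2]

99031 = 22*4483 + 405
4483 = 11*405 + 28
405 = 14*28 + 13
28 = 2*13 + 2
13 = 6*2 + 1
2 = 2*1 + 0  (stop)
So 99031/4483 = [22; 11, 14, 2, 6, 2].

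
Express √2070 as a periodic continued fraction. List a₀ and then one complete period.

a₀ = ⌊√2070⌋ = 45.
With m₀=0, d₀=1 and mₖ₊₁ = dₖaₖ − mₖ, dₖ₊₁ = (n − mₖ₊₁²)/dₖ, aₖ₊₁ = ⌊(a₀+mₖ₊₁)/dₖ₊₁⌋:
  k=1: m=45, d=45, a=2
  k=2: m=45, d=1, a=90
d=1 and a=2a₀=90 at k=2, so the next step gives (m, d) = (45, 45) again — its k=1 value — and the period has length 2.

[45; 2, 90]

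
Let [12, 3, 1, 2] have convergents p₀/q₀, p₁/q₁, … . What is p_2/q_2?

49/4

Using pₖ = aₖpₖ₋₁ + pₖ₋₂, qₖ = aₖqₖ₋₁ + qₖ₋₂ (with p₋₁=1, p₋₂=0, q₋₁=0, q₋₂=1):
  k=0: a=12, p=12, q=1
  k=1: a=3, p=37, q=3
  k=2: a=1, p=49, q=4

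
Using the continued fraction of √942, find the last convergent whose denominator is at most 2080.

32687/1065

√942 = [30; 1, 2, 4, 20, 4, 2, 1, 60, …] (period length 8).
Convergents:
  p_0/q_0 = 30/1
  p_1/q_1 = 31/1
  p_2/q_2 = 92/3
  p_3/q_3 = 399/13
  p_4/q_4 = 8072/263
  p_5/q_5 = 32687/1065
  p_6/q_6 = 73446/2393
q_5 = 1065 ≤ 2080 < 2393 = q_6, so the answer is 32687/1065.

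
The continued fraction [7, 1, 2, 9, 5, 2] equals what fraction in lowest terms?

2411/314

Fold from the inside: start with 2/1.
  5 + 1/2 = 11/2
  9 + 2/11 = 101/11
  2 + 11/101 = 213/101
  1 + 101/213 = 314/213
  7 + 213/314 = 2411/314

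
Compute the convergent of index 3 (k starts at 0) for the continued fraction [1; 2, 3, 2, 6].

Using pₖ = aₖpₖ₋₁ + pₖ₋₂, qₖ = aₖqₖ₋₁ + qₖ₋₂ (with p₋₁=1, p₋₂=0, q₋₁=0, q₋₂=1):
  k=0: a=1, p=1, q=1
  k=1: a=2, p=3, q=2
  k=2: a=3, p=10, q=7
  k=3: a=2, p=23, q=16

23/16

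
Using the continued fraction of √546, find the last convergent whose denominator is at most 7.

70/3

√546 = [23; 2, 1, 2, 1, 2, 46, …] (period length 6).
Convergents:
  p_0/q_0 = 23/1
  p_1/q_1 = 47/2
  p_2/q_2 = 70/3
  p_3/q_3 = 187/8
q_2 = 3 ≤ 7 < 8 = q_3, so the answer is 70/3.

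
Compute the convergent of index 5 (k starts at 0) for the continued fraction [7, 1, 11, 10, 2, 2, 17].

Using pₖ = aₖpₖ₋₁ + pₖ₋₂, qₖ = aₖqₖ₋₁ + qₖ₋₂ (with p₋₁=1, p₋₂=0, q₋₁=0, q₋₂=1):
  k=0: a=7, p=7, q=1
  k=1: a=1, p=8, q=1
  k=2: a=11, p=95, q=12
  k=3: a=10, p=958, q=121
  k=4: a=2, p=2011, q=254
  k=5: a=2, p=4980, q=629

4980/629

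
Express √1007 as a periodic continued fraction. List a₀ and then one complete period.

a₀ = ⌊√1007⌋ = 31.
With m₀=0, d₀=1 and mₖ₊₁ = dₖaₖ − mₖ, dₖ₊₁ = (n − mₖ₊₁²)/dₖ, aₖ₊₁ = ⌊(a₀+mₖ₊₁)/dₖ₊₁⌋:
  k=1: m=31, d=46, a=1
  k=2: m=15, d=17, a=2
  k=3: m=19, d=38, a=1
  k=4: m=19, d=17, a=2
  k=5: m=15, d=46, a=1
  k=6: m=31, d=1, a=62
d=1 and a=2a₀=62 at k=6, so the next step gives (m, d) = (31, 46) again — its k=1 value — and the period has length 6.

[31; 1, 2, 1, 2, 1, 62]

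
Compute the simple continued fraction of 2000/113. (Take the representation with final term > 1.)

[17; 1, 2, 3, 11]

2000 = 17*113 + 79
113 = 1*79 + 34
79 = 2*34 + 11
34 = 3*11 + 1
11 = 11*1 + 0  (stop)
So 2000/113 = [17; 1, 2, 3, 11].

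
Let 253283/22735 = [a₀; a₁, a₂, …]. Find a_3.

253283 = 11·22735 + 3198   →  a_0 = 11
22735 = 7·3198 + 349   →  a_1 = 7
3198 = 9·349 + 57   →  a_2 = 9
349 = 6·57 + 7   →  a_3 = 6

6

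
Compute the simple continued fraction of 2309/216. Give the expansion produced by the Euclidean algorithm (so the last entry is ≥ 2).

2309 = 10*216 + 149
216 = 1*149 + 67
149 = 2*67 + 15
67 = 4*15 + 7
15 = 2*7 + 1
7 = 7*1 + 0  (stop)
So 2309/216 = [10; 1, 2, 4, 2, 7].

[10; 1, 2, 4, 2, 7]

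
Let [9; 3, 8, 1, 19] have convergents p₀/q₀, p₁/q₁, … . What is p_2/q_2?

233/25

Using pₖ = aₖpₖ₋₁ + pₖ₋₂, qₖ = aₖqₖ₋₁ + qₖ₋₂ (with p₋₁=1, p₋₂=0, q₋₁=0, q₋₂=1):
  k=0: a=9, p=9, q=1
  k=1: a=3, p=28, q=3
  k=2: a=8, p=233, q=25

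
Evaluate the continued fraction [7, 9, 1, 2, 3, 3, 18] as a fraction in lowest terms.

41603/5857

Using pₖ = aₖpₖ₋₁ + pₖ₋₂ and qₖ = aₖqₖ₋₁ + qₖ₋₂:
  k=0: a=7, p=7, q=1
  k=1: a=9, p=64, q=9
  k=2: a=1, p=71, q=10
  k=3: a=2, p=206, q=29
  k=4: a=3, p=689, q=97
  k=5: a=3, p=2273, q=320
  k=6: a=18, p=41603, q=5857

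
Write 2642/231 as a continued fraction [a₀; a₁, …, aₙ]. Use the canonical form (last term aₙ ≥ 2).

[11; 2, 3, 2, 14]

2642 = 11·231 + 101
231 = 2·101 + 29
101 = 3·29 + 14
29 = 2·14 + 1
14 = 14·1 + 0  (stop)
So 2642/231 = [11; 2, 3, 2, 14].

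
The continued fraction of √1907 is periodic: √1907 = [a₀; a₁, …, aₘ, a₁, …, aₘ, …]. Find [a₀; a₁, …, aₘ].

[43; 1, 2, 43, 2, 1, 86]

a₀ = ⌊√1907⌋ = 43.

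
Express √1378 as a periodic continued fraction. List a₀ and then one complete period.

[37; 8, 4, 4, 8, 74]

a₀ = ⌊√1378⌋ = 37.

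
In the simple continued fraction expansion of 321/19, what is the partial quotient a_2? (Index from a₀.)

8

321 = 16·19 + 17   →  a_0 = 16
19 = 1·17 + 2   →  a_1 = 1
17 = 8·2 + 1   →  a_2 = 8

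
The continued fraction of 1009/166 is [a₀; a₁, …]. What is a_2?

1

1009 = 6·166 + 13   →  a_0 = 6
166 = 12·13 + 10   →  a_1 = 12
13 = 1·10 + 3   →  a_2 = 1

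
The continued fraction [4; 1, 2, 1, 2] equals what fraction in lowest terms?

Using pₖ = aₖpₖ₋₁ + pₖ₋₂ and qₖ = aₖqₖ₋₁ + qₖ₋₂:
  k=0: a=4, p=4, q=1
  k=1: a=1, p=5, q=1
  k=2: a=2, p=14, q=3
  k=3: a=1, p=19, q=4
  k=4: a=2, p=52, q=11

52/11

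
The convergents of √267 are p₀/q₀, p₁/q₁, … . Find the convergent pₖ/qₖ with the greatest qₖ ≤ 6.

49/3

√267 = [16; 2, 1, 15, 1, 2, 32, …] (period length 6).
Convergents:
  p_0/q_0 = 16/1
  p_1/q_1 = 33/2
  p_2/q_2 = 49/3
  p_3/q_3 = 768/47
q_2 = 3 ≤ 6 < 47 = q_3, so the answer is 49/3.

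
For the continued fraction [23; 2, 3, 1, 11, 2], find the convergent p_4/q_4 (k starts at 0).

2485/106

Using pₖ = aₖpₖ₋₁ + pₖ₋₂, qₖ = aₖqₖ₋₁ + qₖ₋₂ (with p₋₁=1, p₋₂=0, q₋₁=0, q₋₂=1):
  k=0: a=23, p=23, q=1
  k=1: a=2, p=47, q=2
  k=2: a=3, p=164, q=7
  k=3: a=1, p=211, q=9
  k=4: a=11, p=2485, q=106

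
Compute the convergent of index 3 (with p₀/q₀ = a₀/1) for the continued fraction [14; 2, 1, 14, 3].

Using pₖ = aₖpₖ₋₁ + pₖ₋₂, qₖ = aₖqₖ₋₁ + qₖ₋₂ (with p₋₁=1, p₋₂=0, q₋₁=0, q₋₂=1):
  k=0: a=14, p=14, q=1
  k=1: a=2, p=29, q=2
  k=2: a=1, p=43, q=3
  k=3: a=14, p=631, q=44

631/44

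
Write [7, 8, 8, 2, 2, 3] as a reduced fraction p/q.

8270/1161

Using pₖ = aₖpₖ₋₁ + pₖ₋₂ and qₖ = aₖqₖ₋₁ + qₖ₋₂:
  k=0: a=7, p=7, q=1
  k=1: a=8, p=57, q=8
  k=2: a=8, p=463, q=65
  k=3: a=2, p=983, q=138
  k=4: a=2, p=2429, q=341
  k=5: a=3, p=8270, q=1161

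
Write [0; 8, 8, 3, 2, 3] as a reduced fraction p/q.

Fold from the inside: start with 3/1.
  2 + 1/3 = 7/3
  3 + 3/7 = 24/7
  8 + 7/24 = 199/24
  8 + 24/199 = 1616/199
  0 + 199/1616 = 199/1616

199/1616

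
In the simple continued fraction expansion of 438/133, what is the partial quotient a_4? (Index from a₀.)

3

438 = 3·133 + 39   →  a_0 = 3
133 = 3·39 + 16   →  a_1 = 3
39 = 2·16 + 7   →  a_2 = 2
16 = 2·7 + 2   →  a_3 = 2
7 = 3·2 + 1   →  a_4 = 3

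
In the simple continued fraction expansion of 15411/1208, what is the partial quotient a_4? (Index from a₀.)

15411 = 12·1208 + 915   →  a_0 = 12
1208 = 1·915 + 293   →  a_1 = 1
915 = 3·293 + 36   →  a_2 = 3
293 = 8·36 + 5   →  a_3 = 8
36 = 7·5 + 1   →  a_4 = 7

7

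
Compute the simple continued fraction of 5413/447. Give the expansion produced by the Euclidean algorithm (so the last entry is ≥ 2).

[12; 9, 8, 6]

5413 = 12×447 + 49
447 = 9×49 + 6
49 = 8×6 + 1
6 = 6×1 + 0  (stop)
So 5413/447 = [12; 9, 8, 6].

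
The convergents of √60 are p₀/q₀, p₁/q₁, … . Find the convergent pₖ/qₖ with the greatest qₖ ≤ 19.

31/4

√60 = [7; 1, 2, 1, 14, …] (period length 4).
Convergents:
  p_0/q_0 = 7/1
  p_1/q_1 = 8/1
  p_2/q_2 = 23/3
  p_3/q_3 = 31/4
  p_4/q_4 = 457/59
q_3 = 4 ≤ 19 < 59 = q_4, so the answer is 31/4.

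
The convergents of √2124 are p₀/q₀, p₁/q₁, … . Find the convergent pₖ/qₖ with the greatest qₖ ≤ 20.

√2124 = [46; 11, 1, 1, 22, 1, 1, 11, 92, …] (period length 8).
Convergents:
  p_0/q_0 = 46/1
  p_1/q_1 = 507/11
  p_2/q_2 = 553/12
  p_3/q_3 = 1060/23
q_2 = 12 ≤ 20 < 23 = q_3, so the answer is 553/12.

553/12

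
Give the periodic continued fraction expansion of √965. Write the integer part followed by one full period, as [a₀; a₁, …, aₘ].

a₀ = ⌊√965⌋ = 31.
With m₀=0, d₀=1 and mₖ₊₁ = dₖaₖ − mₖ, dₖ₊₁ = (n − mₖ₊₁²)/dₖ, aₖ₊₁ = ⌊(a₀+mₖ₊₁)/dₖ₊₁⌋:
  k=1: m=31, d=4, a=15
  k=2: m=29, d=31, a=1
  k=3: m=2, d=31, a=1
  k=4: m=29, d=4, a=15
  k=5: m=31, d=1, a=62
d=1 and a=2a₀=62 at k=5, so the next step gives (m, d) = (31, 4) again — its k=1 value — and the period has length 5.

[31; 15, 1, 1, 15, 62]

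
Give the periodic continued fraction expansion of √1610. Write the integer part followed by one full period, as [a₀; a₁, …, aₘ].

a₀ = ⌊√1610⌋ = 40.
With m₀=0, d₀=1 and mₖ₊₁ = dₖaₖ − mₖ, dₖ₊₁ = (n − mₖ₊₁²)/dₖ, aₖ₊₁ = ⌊(a₀+mₖ₊₁)/dₖ₊₁⌋:
  k=1: m=40, d=10, a=8
  k=2: m=40, d=1, a=80
d=1 and a=2a₀=80 at k=2, so the next step gives (m, d) = (40, 10) again — its k=1 value — and the period has length 2.

[40; 8, 80]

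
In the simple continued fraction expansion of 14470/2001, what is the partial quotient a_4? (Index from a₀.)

3

14470 = 7·2001 + 463   →  a_0 = 7
2001 = 4·463 + 149   →  a_1 = 4
463 = 3·149 + 16   →  a_2 = 3
149 = 9·16 + 5   →  a_3 = 9
16 = 3·5 + 1   →  a_4 = 3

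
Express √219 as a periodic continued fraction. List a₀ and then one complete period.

[14; 1, 3, 1, 28]

a₀ = ⌊√219⌋ = 14.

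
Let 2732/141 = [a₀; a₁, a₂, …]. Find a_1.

2

2732 = 19·141 + 53   →  a_0 = 19
141 = 2·53 + 35   →  a_1 = 2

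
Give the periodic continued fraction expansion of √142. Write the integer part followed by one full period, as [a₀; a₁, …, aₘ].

a₀ = ⌊√142⌋ = 11.
With m₀=0, d₀=1 and mₖ₊₁ = dₖaₖ − mₖ, dₖ₊₁ = (n − mₖ₊₁²)/dₖ, aₖ₊₁ = ⌊(a₀+mₖ₊₁)/dₖ₊₁⌋:
  k=1: m=11, d=21, a=1
  k=2: m=10, d=2, a=10
  k=3: m=10, d=21, a=1
  k=4: m=11, d=1, a=22
d=1 and a=2a₀=22 at k=4, so the next step gives (m, d) = (11, 21) again — its k=1 value — and the period has length 4.

[11; 1, 10, 1, 22]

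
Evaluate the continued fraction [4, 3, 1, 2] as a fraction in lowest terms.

47/11

Using pₖ = aₖpₖ₋₁ + pₖ₋₂ and qₖ = aₖqₖ₋₁ + qₖ₋₂:
  k=0: a=4, p=4, q=1
  k=1: a=3, p=13, q=3
  k=2: a=1, p=17, q=4
  k=3: a=2, p=47, q=11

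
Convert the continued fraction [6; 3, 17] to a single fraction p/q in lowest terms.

329/52

Fold from the inside: start with 17/1.
  3 + 1/17 = 52/17
  6 + 17/52 = 329/52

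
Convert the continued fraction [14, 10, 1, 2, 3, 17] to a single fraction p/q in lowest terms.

26087/1851

Using pₖ = aₖpₖ₋₁ + pₖ₋₂ and qₖ = aₖqₖ₋₁ + qₖ₋₂:
  k=0: a=14, p=14, q=1
  k=1: a=10, p=141, q=10
  k=2: a=1, p=155, q=11
  k=3: a=2, p=451, q=32
  k=4: a=3, p=1508, q=107
  k=5: a=17, p=26087, q=1851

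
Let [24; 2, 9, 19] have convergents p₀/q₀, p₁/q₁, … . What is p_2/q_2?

465/19

Using pₖ = aₖpₖ₋₁ + pₖ₋₂, qₖ = aₖqₖ₋₁ + qₖ₋₂ (with p₋₁=1, p₋₂=0, q₋₁=0, q₋₂=1):
  k=0: a=24, p=24, q=1
  k=1: a=2, p=49, q=2
  k=2: a=9, p=465, q=19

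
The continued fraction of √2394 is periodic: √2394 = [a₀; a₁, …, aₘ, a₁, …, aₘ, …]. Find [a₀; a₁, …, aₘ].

[48; 1, 12, 1, 96]

a₀ = ⌊√2394⌋ = 48.
With m₀=0, d₀=1 and mₖ₊₁ = dₖaₖ − mₖ, dₖ₊₁ = (n − mₖ₊₁²)/dₖ, aₖ₊₁ = ⌊(a₀+mₖ₊₁)/dₖ₊₁⌋:
  k=1: m=48, d=90, a=1
  k=2: m=42, d=7, a=12
  k=3: m=42, d=90, a=1
  k=4: m=48, d=1, a=96
d=1 and a=2a₀=96 at k=4, so the next step gives (m, d) = (48, 90) again — its k=1 value — and the period has length 4.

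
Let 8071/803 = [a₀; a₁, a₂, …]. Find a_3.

8071 = 10·803 + 41   →  a_0 = 10
803 = 19·41 + 24   →  a_1 = 19
41 = 1·24 + 17   →  a_2 = 1
24 = 1·17 + 7   →  a_3 = 1

1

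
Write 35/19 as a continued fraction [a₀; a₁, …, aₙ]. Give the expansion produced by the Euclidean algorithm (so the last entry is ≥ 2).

35 = 1×19 + 16
19 = 1×16 + 3
16 = 5×3 + 1
3 = 3×1 + 0  (stop)
So 35/19 = [1; 1, 5, 3].

[1; 1, 5, 3]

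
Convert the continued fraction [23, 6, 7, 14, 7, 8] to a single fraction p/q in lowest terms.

810699/35000

Fold from the inside: start with 8/1.
  7 + 1/8 = 57/8
  14 + 8/57 = 806/57
  7 + 57/806 = 5699/806
  6 + 806/5699 = 35000/5699
  23 + 5699/35000 = 810699/35000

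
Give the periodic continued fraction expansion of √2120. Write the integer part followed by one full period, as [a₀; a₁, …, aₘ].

a₀ = ⌊√2120⌋ = 46.
With m₀=0, d₀=1 and mₖ₊₁ = dₖaₖ − mₖ, dₖ₊₁ = (n − mₖ₊₁²)/dₖ, aₖ₊₁ = ⌊(a₀+mₖ₊₁)/dₖ₊₁⌋:
  k=1: m=46, d=4, a=23
  k=2: m=46, d=1, a=92
d=1 and a=2a₀=92 at k=2, so the next step gives (m, d) = (46, 4) again — its k=1 value — and the period has length 2.

[46; 23, 92]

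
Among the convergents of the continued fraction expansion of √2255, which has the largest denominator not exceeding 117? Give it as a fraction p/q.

√2255 = [47; 2, 18, 2, 94, …] (period length 4).
Convergents:
  p_0/q_0 = 47/1
  p_1/q_1 = 95/2
  p_2/q_2 = 1757/37
  p_3/q_3 = 3609/76
  p_4/q_4 = 341003/7181
q_3 = 76 ≤ 117 < 7181 = q_4, so the answer is 3609/76.

3609/76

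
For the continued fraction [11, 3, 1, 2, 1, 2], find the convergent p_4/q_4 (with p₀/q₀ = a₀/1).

Using pₖ = aₖpₖ₋₁ + pₖ₋₂, qₖ = aₖqₖ₋₁ + qₖ₋₂ (with p₋₁=1, p₋₂=0, q₋₁=0, q₋₂=1):
  k=0: a=11, p=11, q=1
  k=1: a=3, p=34, q=3
  k=2: a=1, p=45, q=4
  k=3: a=2, p=124, q=11
  k=4: a=1, p=169, q=15

169/15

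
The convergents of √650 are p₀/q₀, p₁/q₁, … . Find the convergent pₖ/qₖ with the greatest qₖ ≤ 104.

2575/101

√650 = [25; 2, 50, …] (period length 2).
Convergents:
  p_0/q_0 = 25/1
  p_1/q_1 = 51/2
  p_2/q_2 = 2575/101
  p_3/q_3 = 5201/204
q_2 = 101 ≤ 104 < 204 = q_3, so the answer is 2575/101.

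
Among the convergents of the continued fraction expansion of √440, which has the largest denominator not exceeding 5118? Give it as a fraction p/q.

36981/1763

√440 = [20; 1, 40, …] (period length 2).
Convergents:
  p_0/q_0 = 20/1
  p_1/q_1 = 21/1
  p_2/q_2 = 860/41
  p_3/q_3 = 881/42
  p_4/q_4 = 36100/1721
  p_5/q_5 = 36981/1763
  p_6/q_6 = 1515340/72241
q_5 = 1763 ≤ 5118 < 72241 = q_6, so the answer is 36981/1763.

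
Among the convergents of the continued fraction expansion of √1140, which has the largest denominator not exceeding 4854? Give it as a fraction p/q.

162303/4807

√1140 = [33; 1, 3, 4, 3, 1, 66, …] (period length 6).
Convergents:
  p_0/q_0 = 33/1
  p_1/q_1 = 34/1
  p_2/q_2 = 135/4
  p_3/q_3 = 574/17
  p_4/q_4 = 1857/55
  p_5/q_5 = 2431/72
  p_6/q_6 = 162303/4807
  p_7/q_7 = 164734/4879
q_6 = 4807 ≤ 4854 < 4879 = q_7, so the answer is 162303/4807.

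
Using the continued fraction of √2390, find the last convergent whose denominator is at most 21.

√2390 = [48; 1, 7, 1, 8, 1, 7, 1, 96, …] (period length 8).
Convergents:
  p_0/q_0 = 48/1
  p_1/q_1 = 49/1
  p_2/q_2 = 391/8
  p_3/q_3 = 440/9
  p_4/q_4 = 3911/80
q_3 = 9 ≤ 21 < 80 = q_4, so the answer is 440/9.

440/9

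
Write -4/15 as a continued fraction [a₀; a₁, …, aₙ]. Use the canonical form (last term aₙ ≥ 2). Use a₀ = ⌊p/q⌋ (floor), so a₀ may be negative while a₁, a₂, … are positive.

[-1; 1, 2, 1, 3]

-4 = -1*15 + 11
15 = 1*11 + 4
11 = 2*4 + 3
4 = 1*3 + 1
3 = 3*1 + 0  (stop)
So -4/15 = [-1; 1, 2, 1, 3].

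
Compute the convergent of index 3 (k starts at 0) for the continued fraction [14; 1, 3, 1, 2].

Using pₖ = aₖpₖ₋₁ + pₖ₋₂, qₖ = aₖqₖ₋₁ + qₖ₋₂ (with p₋₁=1, p₋₂=0, q₋₁=0, q₋₂=1):
  k=0: a=14, p=14, q=1
  k=1: a=1, p=15, q=1
  k=2: a=3, p=59, q=4
  k=3: a=1, p=74, q=5

74/5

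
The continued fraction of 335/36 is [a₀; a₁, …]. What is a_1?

3

335 = 9·36 + 11   →  a_0 = 9
36 = 3·11 + 3   →  a_1 = 3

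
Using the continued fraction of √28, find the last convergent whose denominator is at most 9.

√28 = [5; 3, 2, 3, 10, …] (period length 4).
Convergents:
  p_0/q_0 = 5/1
  p_1/q_1 = 16/3
  p_2/q_2 = 37/7
  p_3/q_3 = 127/24
q_2 = 7 ≤ 9 < 24 = q_3, so the answer is 37/7.

37/7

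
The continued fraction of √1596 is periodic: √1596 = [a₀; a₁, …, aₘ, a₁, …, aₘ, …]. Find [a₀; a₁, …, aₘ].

a₀ = ⌊√1596⌋ = 39.
With m₀=0, d₀=1 and mₖ₊₁ = dₖaₖ − mₖ, dₖ₊₁ = (n − mₖ₊₁²)/dₖ, aₖ₊₁ = ⌊(a₀+mₖ₊₁)/dₖ₊₁⌋:
  k=1: m=39, d=75, a=1
  k=2: m=36, d=4, a=18
  k=3: m=36, d=75, a=1
  k=4: m=39, d=1, a=78
d=1 and a=2a₀=78 at k=4, so the next step gives (m, d) = (39, 75) again — its k=1 value — and the period has length 4.

[39; 1, 18, 1, 78]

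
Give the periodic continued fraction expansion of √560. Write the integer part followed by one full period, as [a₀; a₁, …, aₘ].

a₀ = ⌊√560⌋ = 23.
With m₀=0, d₀=1 and mₖ₊₁ = dₖaₖ − mₖ, dₖ₊₁ = (n − mₖ₊₁²)/dₖ, aₖ₊₁ = ⌊(a₀+mₖ₊₁)/dₖ₊₁⌋:
  k=1: m=23, d=31, a=1
  k=2: m=8, d=16, a=1
  k=3: m=8, d=31, a=1
  k=4: m=23, d=1, a=46
d=1 and a=2a₀=46 at k=4, so the next step gives (m, d) = (23, 31) again — its k=1 value — and the period has length 4.

[23; 1, 1, 1, 46]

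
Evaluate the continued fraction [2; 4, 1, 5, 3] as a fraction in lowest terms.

203/92

Fold from the inside: start with 3/1.
  5 + 1/3 = 16/3
  1 + 3/16 = 19/16
  4 + 16/19 = 92/19
  2 + 19/92 = 203/92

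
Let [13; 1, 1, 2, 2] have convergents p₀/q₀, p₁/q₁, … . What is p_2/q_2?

27/2

Using pₖ = aₖpₖ₋₁ + pₖ₋₂, qₖ = aₖqₖ₋₁ + qₖ₋₂ (with p₋₁=1, p₋₂=0, q₋₁=0, q₋₂=1):
  k=0: a=13, p=13, q=1
  k=1: a=1, p=14, q=1
  k=2: a=1, p=27, q=2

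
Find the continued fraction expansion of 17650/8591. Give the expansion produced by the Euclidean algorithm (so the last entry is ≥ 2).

[2; 18, 2, 1, 4, 16, 2]

17650 = 2*8591 + 468
8591 = 18*468 + 167
468 = 2*167 + 134
167 = 1*134 + 33
134 = 4*33 + 2
33 = 16*2 + 1
2 = 2*1 + 0  (stop)
So 17650/8591 = [2; 18, 2, 1, 4, 16, 2].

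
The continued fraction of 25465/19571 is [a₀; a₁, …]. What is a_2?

3

25465 = 1·19571 + 5894   →  a_0 = 1
19571 = 3·5894 + 1889   →  a_1 = 3
5894 = 3·1889 + 227   →  a_2 = 3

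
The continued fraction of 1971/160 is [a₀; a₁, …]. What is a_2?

1971 = 12·160 + 51   →  a_0 = 12
160 = 3·51 + 7   →  a_1 = 3
51 = 7·7 + 2   →  a_2 = 7

7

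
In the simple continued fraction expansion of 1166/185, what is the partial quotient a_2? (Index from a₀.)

3

1166 = 6·185 + 56   →  a_0 = 6
185 = 3·56 + 17   →  a_1 = 3
56 = 3·17 + 5   →  a_2 = 3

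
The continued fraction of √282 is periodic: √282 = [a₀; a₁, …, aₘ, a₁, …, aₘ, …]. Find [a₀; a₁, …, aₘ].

a₀ = ⌊√282⌋ = 16.
With m₀=0, d₀=1 and mₖ₊₁ = dₖaₖ − mₖ, dₖ₊₁ = (n − mₖ₊₁²)/dₖ, aₖ₊₁ = ⌊(a₀+mₖ₊₁)/dₖ₊₁⌋:
  k=1: m=16, d=26, a=1
  k=2: m=10, d=7, a=3
  k=3: m=11, d=23, a=1
  k=4: m=12, d=6, a=4
  k=5: m=12, d=23, a=1
  k=6: m=11, d=7, a=3
  k=7: m=10, d=26, a=1
  k=8: m=16, d=1, a=32
d=1 and a=2a₀=32 at k=8, so the next step gives (m, d) = (16, 26) again — its k=1 value — and the period has length 8.

[16; 1, 3, 1, 4, 1, 3, 1, 32]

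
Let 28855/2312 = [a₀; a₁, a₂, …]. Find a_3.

2

28855 = 12·2312 + 1111   →  a_0 = 12
2312 = 2·1111 + 90   →  a_1 = 2
1111 = 12·90 + 31   →  a_2 = 12
90 = 2·31 + 28   →  a_3 = 2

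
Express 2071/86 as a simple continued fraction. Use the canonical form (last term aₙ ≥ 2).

[24; 12, 3, 2]

2071 = 24*86 + 7
86 = 12*7 + 2
7 = 3*2 + 1
2 = 2*1 + 0  (stop)
So 2071/86 = [24; 12, 3, 2].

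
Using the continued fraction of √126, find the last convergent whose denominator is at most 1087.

√126 = [11; 4, 2, 4, 22, …] (period length 4).
Convergents:
  p_0/q_0 = 11/1
  p_1/q_1 = 45/4
  p_2/q_2 = 101/9
  p_3/q_3 = 449/40
  p_4/q_4 = 9979/889
  p_5/q_5 = 40365/3596
q_4 = 889 ≤ 1087 < 3596 = q_5, so the answer is 9979/889.

9979/889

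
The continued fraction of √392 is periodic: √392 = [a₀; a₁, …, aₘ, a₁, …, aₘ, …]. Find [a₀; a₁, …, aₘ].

[19; 1, 3, 1, 38]

a₀ = ⌊√392⌋ = 19.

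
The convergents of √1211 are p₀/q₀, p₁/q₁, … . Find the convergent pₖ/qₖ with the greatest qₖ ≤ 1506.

48406/1391

√1211 = [34; 1, 3, 1, 68, …] (period length 4).
Convergents:
  p_0/q_0 = 34/1
  p_1/q_1 = 35/1
  p_2/q_2 = 139/4
  p_3/q_3 = 174/5
  p_4/q_4 = 11971/344
  p_5/q_5 = 12145/349
  p_6/q_6 = 48406/1391
  p_7/q_7 = 60551/1740
q_6 = 1391 ≤ 1506 < 1740 = q_7, so the answer is 48406/1391.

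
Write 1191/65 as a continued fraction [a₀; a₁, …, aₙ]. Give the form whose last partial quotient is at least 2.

1191 = 18·65 + 21
65 = 3·21 + 2
21 = 10·2 + 1
2 = 2·1 + 0  (stop)
So 1191/65 = [18; 3, 10, 2].

[18; 3, 10, 2]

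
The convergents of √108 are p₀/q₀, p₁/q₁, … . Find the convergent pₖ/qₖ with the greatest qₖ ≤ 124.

√108 = [10; 2, 1, 1, 4, 1, 1, 2, 20, …] (period length 8).
Convergents:
  p_0/q_0 = 10/1
  p_1/q_1 = 21/2
  p_2/q_2 = 31/3
  p_3/q_3 = 52/5
  p_4/q_4 = 239/23
  p_5/q_5 = 291/28
  p_6/q_6 = 530/51
  p_7/q_7 = 1351/130
q_6 = 51 ≤ 124 < 130 = q_7, so the answer is 530/51.

530/51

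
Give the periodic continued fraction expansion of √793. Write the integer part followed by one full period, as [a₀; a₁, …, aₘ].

[28; 6, 4, 6, 56]

a₀ = ⌊√793⌋ = 28.
With m₀=0, d₀=1 and mₖ₊₁ = dₖaₖ − mₖ, dₖ₊₁ = (n − mₖ₊₁²)/dₖ, aₖ₊₁ = ⌊(a₀+mₖ₊₁)/dₖ₊₁⌋:
  k=1: m=28, d=9, a=6
  k=2: m=26, d=13, a=4
  k=3: m=26, d=9, a=6
  k=4: m=28, d=1, a=56
d=1 and a=2a₀=56 at k=4, so the next step gives (m, d) = (28, 9) again — its k=1 value — and the period has length 4.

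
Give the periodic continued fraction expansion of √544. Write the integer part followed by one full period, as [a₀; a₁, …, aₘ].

[23; 3, 11, 3, 46]

a₀ = ⌊√544⌋ = 23.
With m₀=0, d₀=1 and mₖ₊₁ = dₖaₖ − mₖ, dₖ₊₁ = (n − mₖ₊₁²)/dₖ, aₖ₊₁ = ⌊(a₀+mₖ₊₁)/dₖ₊₁⌋:
  k=1: m=23, d=15, a=3
  k=2: m=22, d=4, a=11
  k=3: m=22, d=15, a=3
  k=4: m=23, d=1, a=46
d=1 and a=2a₀=46 at k=4, so the next step gives (m, d) = (23, 15) again — its k=1 value — and the period has length 4.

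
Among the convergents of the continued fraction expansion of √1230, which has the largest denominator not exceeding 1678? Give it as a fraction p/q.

√1230 = [35; 14, 70, …] (period length 2).
Convergents:
  p_0/q_0 = 35/1
  p_1/q_1 = 491/14
  p_2/q_2 = 34405/981
  p_3/q_3 = 482161/13748
q_2 = 981 ≤ 1678 < 13748 = q_3, so the answer is 34405/981.

34405/981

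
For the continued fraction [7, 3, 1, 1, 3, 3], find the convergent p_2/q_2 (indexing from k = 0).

29/4

Using pₖ = aₖpₖ₋₁ + pₖ₋₂, qₖ = aₖqₖ₋₁ + qₖ₋₂ (with p₋₁=1, p₋₂=0, q₋₁=0, q₋₂=1):
  k=0: a=7, p=7, q=1
  k=1: a=3, p=22, q=3
  k=2: a=1, p=29, q=4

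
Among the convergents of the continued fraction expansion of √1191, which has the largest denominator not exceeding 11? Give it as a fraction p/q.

69/2

√1191 = [34; 1, 1, 22, 1, 1, 68, …] (period length 6).
Convergents:
  p_0/q_0 = 34/1
  p_1/q_1 = 35/1
  p_2/q_2 = 69/2
  p_3/q_3 = 1553/45
q_2 = 2 ≤ 11 < 45 = q_3, so the answer is 69/2.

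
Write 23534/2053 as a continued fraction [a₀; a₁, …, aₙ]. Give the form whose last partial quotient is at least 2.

[11; 2, 6, 3, 2, 1, 4, 3]

23534 = 11×2053 + 951
2053 = 2×951 + 151
951 = 6×151 + 45
151 = 3×45 + 16
45 = 2×16 + 13
16 = 1×13 + 3
13 = 4×3 + 1
3 = 3×1 + 0  (stop)
So 23534/2053 = [11; 2, 6, 3, 2, 1, 4, 3].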